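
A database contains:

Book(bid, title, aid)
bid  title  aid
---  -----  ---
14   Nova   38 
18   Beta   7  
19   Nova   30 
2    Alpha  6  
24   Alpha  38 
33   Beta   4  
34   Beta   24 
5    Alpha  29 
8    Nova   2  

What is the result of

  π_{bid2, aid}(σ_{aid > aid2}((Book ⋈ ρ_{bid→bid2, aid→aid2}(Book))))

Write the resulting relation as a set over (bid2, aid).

ρ[bid→bid2, aid→aid2]: schema becomes (bid2, title, aid2); tuples unchanged.
Joining Book and ρ_{bid→bid2, aid→aid2}(Book) on title yields {(14, Nova, 38, 14, 38), (14, Nova, 38, 19, 30), (14, Nova, 38, 8, 2), (18, Beta, 7, 18, 7), (18, Beta, 7, 33, 4), (18, Beta, 7, 34, 24), (19, Nova, 30, 14, 38), (19, Nova, 30, 19, 30), (19, Nova, 30, 8, 2), (2, Alpha, 6, 2, 6), (2, Alpha, 6, 24, 38), (2, Alpha, 6, 5, 29), (24, Alpha, 38, 2, 6), (24, Alpha, 38, 24, 38), (24, Alpha, 38, 5, 29), (33, Beta, 4, 18, 7), (33, Beta, 4, 33, 4), (33, Beta, 4, 34, 24), (34, Beta, 24, 18, 7), (34, Beta, 24, 33, 4), (34, Beta, 24, 34, 24), (5, Alpha, 29, 2, 6), (5, Alpha, 29, 24, 38), (5, Alpha, 29, 5, 29), (8, Nova, 2, 14, 38), (8, Nova, 2, 19, 30), (8, Nova, 2, 8, 2)}.
Apply σ_{aid > aid2}; surviving tuples: {(14, Nova, 38, 19, 30), (14, Nova, 38, 8, 2), (18, Beta, 7, 33, 4), (19, Nova, 30, 8, 2), (24, Alpha, 38, 2, 6), (24, Alpha, 38, 5, 29), (34, Beta, 24, 18, 7), (34, Beta, 24, 33, 4), (5, Alpha, 29, 2, 6)}
π_{bid2, aid} gives {(18, 24), (19, 38), (2, 29), (2, 38), (33, 24), (33, 7), (5, 38), (8, 30), (8, 38)}.

{(18, 24), (19, 38), (2, 29), (2, 38), (33, 24), (33, 7), (5, 38), (8, 30), (8, 38)}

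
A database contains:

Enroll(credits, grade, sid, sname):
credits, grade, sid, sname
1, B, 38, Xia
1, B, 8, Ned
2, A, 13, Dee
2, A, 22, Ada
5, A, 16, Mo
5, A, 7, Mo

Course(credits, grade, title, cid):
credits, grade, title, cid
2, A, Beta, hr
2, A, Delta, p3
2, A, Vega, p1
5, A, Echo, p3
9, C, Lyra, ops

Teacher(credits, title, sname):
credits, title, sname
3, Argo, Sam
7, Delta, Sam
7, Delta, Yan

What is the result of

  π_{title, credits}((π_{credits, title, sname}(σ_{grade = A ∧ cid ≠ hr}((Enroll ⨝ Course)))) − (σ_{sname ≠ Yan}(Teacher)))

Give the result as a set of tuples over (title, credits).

Enroll ⋈ Course (natural join on credits, grade): {(2, A, 13, Dee, Beta, hr), (2, A, 13, Dee, Delta, p3), (2, A, 13, Dee, Vega, p1), (2, A, 22, Ada, Beta, hr), (2, A, 22, Ada, Delta, p3), (2, A, 22, Ada, Vega, p1), (5, A, 16, Mo, Echo, p3), (5, A, 7, Mo, Echo, p3)}
Selection grade = A ∧ cid ≠ hr: {(2, A, 13, Dee, Delta, p3), (2, A, 13, Dee, Vega, p1), (2, A, 22, Ada, Delta, p3), (2, A, 22, Ada, Vega, p1), (5, A, 16, Mo, Echo, p3), (5, A, 7, Mo, Echo, p3)}
π_{credits, title, sname} gives {(2, Delta, Ada), (2, Delta, Dee), (2, Vega, Ada), (2, Vega, Dee), (5, Echo, Mo)} (1 duplicate(s) eliminated).
Selection sname ≠ Yan: {(3, Argo, Sam), (7, Delta, Sam)}
Set difference of the two operands is {(2, Delta, Ada), (2, Delta, Dee), (2, Vega, Ada), (2, Vega, Dee), (5, Echo, Mo)}.
π_{title, credits} gives {(Delta, 2), (Echo, 5), (Vega, 2)} (2 duplicate(s) eliminated).

{(Delta, 2), (Echo, 5), (Vega, 2)}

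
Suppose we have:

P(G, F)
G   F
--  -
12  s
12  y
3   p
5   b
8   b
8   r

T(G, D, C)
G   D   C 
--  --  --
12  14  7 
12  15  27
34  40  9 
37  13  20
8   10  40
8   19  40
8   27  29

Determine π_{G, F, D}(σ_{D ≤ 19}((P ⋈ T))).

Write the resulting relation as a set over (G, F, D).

Natural join on G: {(12, s, 14, 7), (12, s, 15, 27), (12, y, 14, 7), (12, y, 15, 27), (8, b, 10, 40), (8, b, 19, 40), (8, b, 27, 29), (8, r, 10, 40), (8, r, 19, 40), (8, r, 27, 29)}
Filtering on D ≤ 19 leaves {(12, s, 14, 7), (12, s, 15, 27), (12, y, 14, 7), (12, y, 15, 27), (8, b, 10, 40), (8, b, 19, 40), (8, r, 10, 40), (8, r, 19, 40)}.
Keep only column(s) G, F, D: {(12, s, 14), (12, s, 15), (12, y, 14), (12, y, 15), (8, b, 10), (8, b, 19), (8, r, 10), (8, r, 19)}

{(12, s, 14), (12, s, 15), (12, y, 14), (12, y, 15), (8, b, 10), (8, b, 19), (8, r, 10), (8, r, 19)}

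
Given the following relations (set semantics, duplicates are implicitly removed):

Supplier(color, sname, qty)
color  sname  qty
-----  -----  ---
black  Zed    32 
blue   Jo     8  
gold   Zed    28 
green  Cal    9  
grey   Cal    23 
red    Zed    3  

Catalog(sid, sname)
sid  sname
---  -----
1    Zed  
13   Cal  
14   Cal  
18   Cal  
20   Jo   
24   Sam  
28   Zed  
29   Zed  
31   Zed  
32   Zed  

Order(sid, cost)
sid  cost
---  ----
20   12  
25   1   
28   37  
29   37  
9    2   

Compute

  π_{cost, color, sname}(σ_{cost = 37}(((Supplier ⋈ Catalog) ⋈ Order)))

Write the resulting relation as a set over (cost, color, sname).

{(37, black, Zed), (37, gold, Zed), (37, red, Zed)}

Supplier ⋈ Catalog (natural join on sname): {(black, Zed, 32, 1), (black, Zed, 32, 28), (black, Zed, 32, 29), (black, Zed, 32, 31), (black, Zed, 32, 32), (blue, Jo, 8, 20), (gold, Zed, 28, 1), (gold, Zed, 28, 28), (gold, Zed, 28, 29), (gold, Zed, 28, 31), (gold, Zed, 28, 32), (green, Cal, 9, 13), (green, Cal, 9, 14), (green, Cal, 9, 18), (grey, Cal, 23, 13), (grey, Cal, 23, 14), (grey, Cal, 23, 18), (red, Zed, 3, 1), (red, Zed, 3, 28), (red, Zed, 3, 29), (red, Zed, 3, 31), (red, Zed, 3, 32)}
(Supplier ⋈ Catalog) ⋈ Order (natural join on sid): {(black, Zed, 32, 28, 37), (black, Zed, 32, 29, 37), (blue, Jo, 8, 20, 12), (gold, Zed, 28, 28, 37), (gold, Zed, 28, 29, 37), (red, Zed, 3, 28, 37), (red, Zed, 3, 29, 37)}
Apply σ_{cost = 37}; surviving tuples: {(black, Zed, 32, 28, 37), (black, Zed, 32, 29, 37), (gold, Zed, 28, 28, 37), (gold, Zed, 28, 29, 37), (red, Zed, 3, 28, 37), (red, Zed, 3, 29, 37)}
Keep only column(s) cost, color, sname (3 duplicate(s) eliminated): {(37, black, Zed), (37, gold, Zed), (37, red, Zed)}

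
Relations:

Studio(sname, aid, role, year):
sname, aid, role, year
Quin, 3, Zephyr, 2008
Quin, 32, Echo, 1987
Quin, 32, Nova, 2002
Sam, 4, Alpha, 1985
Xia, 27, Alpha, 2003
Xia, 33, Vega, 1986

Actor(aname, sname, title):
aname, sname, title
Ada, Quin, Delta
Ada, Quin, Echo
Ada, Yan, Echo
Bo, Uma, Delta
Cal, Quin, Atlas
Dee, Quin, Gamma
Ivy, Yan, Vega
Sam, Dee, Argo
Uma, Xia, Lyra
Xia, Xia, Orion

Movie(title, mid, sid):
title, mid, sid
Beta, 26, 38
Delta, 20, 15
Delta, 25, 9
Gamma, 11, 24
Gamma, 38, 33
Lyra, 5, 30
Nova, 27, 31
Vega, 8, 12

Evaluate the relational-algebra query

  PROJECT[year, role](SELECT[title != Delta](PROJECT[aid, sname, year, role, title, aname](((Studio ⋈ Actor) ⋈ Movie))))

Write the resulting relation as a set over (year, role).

{(1986, Vega), (1987, Echo), (2002, Nova), (2003, Alpha), (2008, Zephyr)}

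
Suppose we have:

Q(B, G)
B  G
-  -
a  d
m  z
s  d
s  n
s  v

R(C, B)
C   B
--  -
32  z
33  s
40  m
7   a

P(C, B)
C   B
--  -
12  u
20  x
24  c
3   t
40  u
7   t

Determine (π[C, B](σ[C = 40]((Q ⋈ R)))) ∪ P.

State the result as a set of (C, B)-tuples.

{(12, u), (20, x), (24, c), (3, t), (40, m), (40, u), (7, t)}

Natural join on B: {(a, d, 7), (m, z, 40), (s, d, 33), (s, n, 33), (s, v, 33)}
Filtering on C = 40 leaves {(m, z, 40)}.
Keep only column(s) C, B: {(40, m)}
Taking the union: {(12, u), (20, x), (24, c), (3, t), (40, m), (40, u), (7, t)}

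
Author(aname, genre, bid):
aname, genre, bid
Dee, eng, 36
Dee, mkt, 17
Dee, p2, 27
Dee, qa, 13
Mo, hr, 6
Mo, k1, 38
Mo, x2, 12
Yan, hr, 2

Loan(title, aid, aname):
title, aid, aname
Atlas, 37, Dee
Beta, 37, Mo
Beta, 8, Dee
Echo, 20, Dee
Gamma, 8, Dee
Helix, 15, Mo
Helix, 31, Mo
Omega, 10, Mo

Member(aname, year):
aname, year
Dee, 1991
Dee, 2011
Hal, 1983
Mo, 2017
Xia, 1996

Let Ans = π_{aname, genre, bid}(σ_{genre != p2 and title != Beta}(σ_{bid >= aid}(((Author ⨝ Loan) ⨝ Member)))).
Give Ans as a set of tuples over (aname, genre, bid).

{(Dee, eng, 36), (Dee, mkt, 17), (Dee, qa, 13), (Mo, k1, 38), (Mo, x2, 12)}

Joining Author and Loan on aname yields {(Dee, eng, 36, Atlas, 37), (Dee, eng, 36, Beta, 8), (Dee, eng, 36, Echo, 20), (Dee, eng, 36, Gamma, 8), (Dee, mkt, 17, Atlas, 37), (Dee, mkt, 17, Beta, 8), (Dee, mkt, 17, Echo, 20), (Dee, mkt, 17, Gamma, 8), (Dee, p2, 27, Atlas, 37), (Dee, p2, 27, Beta, 8), (Dee, p2, 27, Echo, 20), (Dee, p2, 27, Gamma, 8), (Dee, qa, 13, Atlas, 37), (Dee, qa, 13, Beta, 8), (Dee, qa, 13, Echo, 20), (Dee, qa, 13, Gamma, 8), (Mo, hr, 6, Beta, 37), (Mo, hr, 6, Helix, 15), (Mo, hr, 6, Helix, 31), (Mo, hr, 6, Omega, 10), (Mo, k1, 38, Beta, 37), (Mo, k1, 38, Helix, 15), (Mo, k1, 38, Helix, 31), (Mo, k1, 38, Omega, 10), (Mo, x2, 12, Beta, 37), (Mo, x2, 12, Helix, 15), (Mo, x2, 12, Helix, 31), (Mo, x2, 12, Omega, 10)}.
Joining (Author ⨝ Loan) and Member on aname yields {(Dee, eng, 36, Atlas, 37, 1991), (Dee, eng, 36, Atlas, 37, 2011), (Dee, eng, 36, Beta, 8, 1991), (Dee, eng, 36, Beta, 8, 2011), (Dee, eng, 36, Echo, 20, 1991), (Dee, eng, 36, Echo, 20, 2011), (Dee, eng, 36, Gamma, 8, 1991), (Dee, eng, 36, Gamma, 8, 2011), (Dee, mkt, 17, Atlas, 37, 1991), (Dee, mkt, 17, Atlas, 37, 2011), (Dee, mkt, 17, Beta, 8, 1991), (Dee, mkt, 17, Beta, 8, 2011), (Dee, mkt, 17, Echo, 20, 1991), (Dee, mkt, 17, Echo, 20, 2011), (Dee, mkt, 17, Gamma, 8, 1991), (Dee, mkt, 17, Gamma, 8, 2011), (Dee, p2, 27, Atlas, 37, 1991), (Dee, p2, 27, Atlas, 37, 2011), (Dee, p2, 27, Beta, 8, 1991), (Dee, p2, 27, Beta, 8, 2011), (Dee, p2, 27, Echo, 20, 1991), (Dee, p2, 27, Echo, 20, 2011), (Dee, p2, 27, Gamma, 8, 1991), (Dee, p2, 27, Gamma, 8, 2011), (Dee, qa, 13, Atlas, 37, 1991), (Dee, qa, 13, Atlas, 37, 2011), (Dee, qa, 13, Beta, 8, 1991), (Dee, qa, 13, Beta, 8, 2011), (Dee, qa, 13, Echo, 20, 1991), (Dee, qa, 13, Echo, 20, 2011), (Dee, qa, 13, Gamma, 8, 1991), (Dee, qa, 13, Gamma, 8, 2011), (Mo, hr, 6, Beta, 37, 2017), (Mo, hr, 6, Helix, 15, 2017), (Mo, hr, 6, Helix, 31, 2017), (Mo, hr, 6, Omega, 10, 2017), (Mo, k1, 38, Beta, 37, 2017), (Mo, k1, 38, Helix, 15, 2017), (Mo, k1, 38, Helix, 31, 2017), (Mo, k1, 38, Omega, 10, 2017), (Mo, x2, 12, Beta, 37, 2017), (Mo, x2, 12, Helix, 15, 2017), (Mo, x2, 12, Helix, 31, 2017), (Mo, x2, 12, Omega, 10, 2017)}.
Selection bid >= aid: {(Dee, eng, 36, Beta, 8, 1991), (Dee, eng, 36, Beta, 8, 2011), (Dee, eng, 36, Echo, 20, 1991), (Dee, eng, 36, Echo, 20, 2011), (Dee, eng, 36, Gamma, 8, 1991), (Dee, eng, 36, Gamma, 8, 2011), (Dee, mkt, 17, Beta, 8, 1991), (Dee, mkt, 17, Beta, 8, 2011), (Dee, mkt, 17, Gamma, 8, 1991), (Dee, mkt, 17, Gamma, 8, 2011), (Dee, p2, 27, Beta, 8, 1991), (Dee, p2, 27, Beta, 8, 2011), (Dee, p2, 27, Echo, 20, 1991), (Dee, p2, 27, Echo, 20, 2011), (Dee, p2, 27, Gamma, 8, 1991), (Dee, p2, 27, Gamma, 8, 2011), (Dee, qa, 13, Beta, 8, 1991), (Dee, qa, 13, Beta, 8, 2011), (Dee, qa, 13, Gamma, 8, 1991), (Dee, qa, 13, Gamma, 8, 2011), (Mo, k1, 38, Beta, 37, 2017), (Mo, k1, 38, Helix, 15, 2017), (Mo, k1, 38, Helix, 31, 2017), (Mo, k1, 38, Omega, 10, 2017), (Mo, x2, 12, Omega, 10, 2017)}
Selection genre != p2 and title != Beta: {(Dee, eng, 36, Echo, 20, 1991), (Dee, eng, 36, Echo, 20, 2011), (Dee, eng, 36, Gamma, 8, 1991), (Dee, eng, 36, Gamma, 8, 2011), (Dee, mkt, 17, Gamma, 8, 1991), (Dee, mkt, 17, Gamma, 8, 2011), (Dee, qa, 13, Gamma, 8, 1991), (Dee, qa, 13, Gamma, 8, 2011), (Mo, k1, 38, Helix, 15, 2017), (Mo, k1, 38, Helix, 31, 2017), (Mo, k1, 38, Omega, 10, 2017), (Mo, x2, 12, Omega, 10, 2017)}
Projecting to aname, genre, bid (7 duplicate(s) eliminated): {(Dee, eng, 36), (Dee, mkt, 17), (Dee, qa, 13), (Mo, k1, 38), (Mo, x2, 12)}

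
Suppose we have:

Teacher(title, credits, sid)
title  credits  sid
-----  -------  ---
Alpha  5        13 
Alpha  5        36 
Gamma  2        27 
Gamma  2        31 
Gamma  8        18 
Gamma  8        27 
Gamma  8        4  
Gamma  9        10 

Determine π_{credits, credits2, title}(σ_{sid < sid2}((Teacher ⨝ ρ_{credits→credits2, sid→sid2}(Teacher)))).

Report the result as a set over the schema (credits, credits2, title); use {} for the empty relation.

{(2, 2, Gamma), (5, 5, Alpha), (8, 2, Gamma), (8, 8, Gamma), (8, 9, Gamma), (9, 2, Gamma), (9, 8, Gamma)}

ρ[credits→credits2, sid→sid2]: schema becomes (title, credits2, sid2); tuples unchanged.
Joining Teacher and ρ_{credits→credits2, sid→sid2}(Teacher) on title yields {(Alpha, 5, 13, 5, 13), (Alpha, 5, 13, 5, 36), (Alpha, 5, 36, 5, 13), (Alpha, 5, 36, 5, 36), (Gamma, 2, 27, 2, 27), (Gamma, 2, 27, 2, 31), (Gamma, 2, 27, 8, 18), (Gamma, 2, 27, 8, 27), (Gamma, 2, 27, 8, 4), (Gamma, 2, 27, 9, 10), (Gamma, 2, 31, 2, 27), (Gamma, 2, 31, 2, 31), (Gamma, 2, 31, 8, 18), (Gamma, 2, 31, 8, 27), (Gamma, 2, 31, 8, 4), (Gamma, 2, 31, 9, 10), (Gamma, 8, 18, 2, 27), (Gamma, 8, 18, 2, 31), (Gamma, 8, 18, 8, 18), (Gamma, 8, 18, 8, 27), (Gamma, 8, 18, 8, 4), (Gamma, 8, 18, 9, 10), (Gamma, 8, 27, 2, 27), (Gamma, 8, 27, 2, 31), (Gamma, 8, 27, 8, 18), (Gamma, 8, 27, 8, 27), (Gamma, 8, 27, 8, 4), (Gamma, 8, 27, 9, 10), (Gamma, 8, 4, 2, 27), (Gamma, 8, 4, 2, 31), (Gamma, 8, 4, 8, 18), (Gamma, 8, 4, 8, 27), (Gamma, 8, 4, 8, 4), (Gamma, 8, 4, 9, 10), (Gamma, 9, 10, 2, 27), (Gamma, 9, 10, 2, 31), (Gamma, 9, 10, 8, 18), (Gamma, 9, 10, 8, 27), (Gamma, 9, 10, 8, 4), (Gamma, 9, 10, 9, 10)}.
σ[sid < sid2]: keep tuples satisfying sid < sid2 → {(Alpha, 5, 13, 5, 36), (Gamma, 2, 27, 2, 31), (Gamma, 8, 18, 2, 27), (Gamma, 8, 18, 2, 31), (Gamma, 8, 18, 8, 27), (Gamma, 8, 27, 2, 31), (Gamma, 8, 4, 2, 27), (Gamma, 8, 4, 2, 31), (Gamma, 8, 4, 8, 18), (Gamma, 8, 4, 8, 27), (Gamma, 8, 4, 9, 10), (Gamma, 9, 10, 2, 27), (Gamma, 9, 10, 2, 31), (Gamma, 9, 10, 8, 18), (Gamma, 9, 10, 8, 27)}
π_{credits, credits2, title} gives {(2, 2, Gamma), (5, 5, Alpha), (8, 2, Gamma), (8, 8, Gamma), (8, 9, Gamma), (9, 2, Gamma), (9, 8, Gamma)} (8 duplicate(s) eliminated).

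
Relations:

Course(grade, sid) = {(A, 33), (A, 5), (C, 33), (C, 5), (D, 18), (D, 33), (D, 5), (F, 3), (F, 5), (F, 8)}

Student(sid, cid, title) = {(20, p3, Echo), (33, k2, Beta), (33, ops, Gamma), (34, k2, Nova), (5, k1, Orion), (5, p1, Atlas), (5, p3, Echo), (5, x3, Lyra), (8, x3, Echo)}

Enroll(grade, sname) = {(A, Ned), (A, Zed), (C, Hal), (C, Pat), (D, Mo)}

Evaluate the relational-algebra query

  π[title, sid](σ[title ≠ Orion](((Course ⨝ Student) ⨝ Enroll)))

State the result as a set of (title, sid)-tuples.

{(Atlas, 5), (Beta, 33), (Echo, 5), (Gamma, 33), (Lyra, 5)}

Course ⋈ Student (natural join on sid): {(A, 33, k2, Beta), (A, 33, ops, Gamma), (A, 5, k1, Orion), (A, 5, p1, Atlas), (A, 5, p3, Echo), (A, 5, x3, Lyra), (C, 33, k2, Beta), (C, 33, ops, Gamma), (C, 5, k1, Orion), (C, 5, p1, Atlas), (C, 5, p3, Echo), (C, 5, x3, Lyra), (D, 33, k2, Beta), (D, 33, ops, Gamma), (D, 5, k1, Orion), (D, 5, p1, Atlas), (D, 5, p3, Echo), (D, 5, x3, Lyra), (F, 5, k1, Orion), (F, 5, p1, Atlas), (F, 5, p3, Echo), (F, 5, x3, Lyra), (F, 8, x3, Echo)}
(Course ⨝ Student) ⋈ Enroll (natural join on grade): {(A, 33, k2, Beta, Ned), (A, 33, k2, Beta, Zed), (A, 33, ops, Gamma, Ned), (A, 33, ops, Gamma, Zed), (A, 5, k1, Orion, Ned), (A, 5, k1, Orion, Zed), (A, 5, p1, Atlas, Ned), (A, 5, p1, Atlas, Zed), (A, 5, p3, Echo, Ned), (A, 5, p3, Echo, Zed), (A, 5, x3, Lyra, Ned), (A, 5, x3, Lyra, Zed), (C, 33, k2, Beta, Hal), (C, 33, k2, Beta, Pat), (C, 33, ops, Gamma, Hal), (C, 33, ops, Gamma, Pat), (C, 5, k1, Orion, Hal), (C, 5, k1, Orion, Pat), (C, 5, p1, Atlas, Hal), (C, 5, p1, Atlas, Pat), (C, 5, p3, Echo, Hal), (C, 5, p3, Echo, Pat), (C, 5, x3, Lyra, Hal), (C, 5, x3, Lyra, Pat), (D, 33, k2, Beta, Mo), (D, 33, ops, Gamma, Mo), (D, 5, k1, Orion, Mo), (D, 5, p1, Atlas, Mo), (D, 5, p3, Echo, Mo), (D, 5, x3, Lyra, Mo)}
Selection title ≠ Orion: {(A, 33, k2, Beta, Ned), (A, 33, k2, Beta, Zed), (A, 33, ops, Gamma, Ned), (A, 33, ops, Gamma, Zed), (A, 5, p1, Atlas, Ned), (A, 5, p1, Atlas, Zed), (A, 5, p3, Echo, Ned), (A, 5, p3, Echo, Zed), (A, 5, x3, Lyra, Ned), (A, 5, x3, Lyra, Zed), (C, 33, k2, Beta, Hal), (C, 33, k2, Beta, Pat), (C, 33, ops, Gamma, Hal), (C, 33, ops, Gamma, Pat), (C, 5, p1, Atlas, Hal), (C, 5, p1, Atlas, Pat), (C, 5, p3, Echo, Hal), (C, 5, p3, Echo, Pat), (C, 5, x3, Lyra, Hal), (C, 5, x3, Lyra, Pat), (D, 33, k2, Beta, Mo), (D, 33, ops, Gamma, Mo), (D, 5, p1, Atlas, Mo), (D, 5, p3, Echo, Mo), (D, 5, x3, Lyra, Mo)}
π_{title, sid} gives {(Atlas, 5), (Beta, 33), (Echo, 5), (Gamma, 33), (Lyra, 5)} (20 duplicate(s) eliminated).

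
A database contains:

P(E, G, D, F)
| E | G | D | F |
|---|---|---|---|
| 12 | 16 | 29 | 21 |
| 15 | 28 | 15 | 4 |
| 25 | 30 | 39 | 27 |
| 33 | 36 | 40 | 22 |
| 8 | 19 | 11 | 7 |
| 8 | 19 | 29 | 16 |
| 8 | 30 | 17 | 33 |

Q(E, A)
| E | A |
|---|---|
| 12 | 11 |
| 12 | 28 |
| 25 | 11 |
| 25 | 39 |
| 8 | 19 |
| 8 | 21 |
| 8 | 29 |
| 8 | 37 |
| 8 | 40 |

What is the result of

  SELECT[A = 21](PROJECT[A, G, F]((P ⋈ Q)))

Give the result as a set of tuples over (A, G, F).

{(21, 19, 16), (21, 19, 7), (21, 30, 33)}

Joining P and Q on E yields {(12, 16, 29, 21, 11), (12, 16, 29, 21, 28), (25, 30, 39, 27, 11), (25, 30, 39, 27, 39), (8, 19, 11, 7, 19), (8, 19, 11, 7, 21), (8, 19, 11, 7, 29), (8, 19, 11, 7, 37), (8, 19, 11, 7, 40), (8, 19, 29, 16, 19), (8, 19, 29, 16, 21), (8, 19, 29, 16, 29), (8, 19, 29, 16, 37), (8, 19, 29, 16, 40), (8, 30, 17, 33, 19), (8, 30, 17, 33, 21), (8, 30, 17, 33, 29), (8, 30, 17, 33, 37), (8, 30, 17, 33, 40)}.
π_{A, G, F} gives {(11, 16, 21), (11, 30, 27), (19, 19, 16), (19, 19, 7), (19, 30, 33), (21, 19, 16), (21, 19, 7), (21, 30, 33), (28, 16, 21), (29, 19, 16), (29, 19, 7), (29, 30, 33), (37, 19, 16), (37, 19, 7), (37, 30, 33), (39, 30, 27), (40, 19, 16), (40, 19, 7), (40, 30, 33)}.
Filtering on A = 21 leaves {(21, 19, 16), (21, 19, 7), (21, 30, 33)}.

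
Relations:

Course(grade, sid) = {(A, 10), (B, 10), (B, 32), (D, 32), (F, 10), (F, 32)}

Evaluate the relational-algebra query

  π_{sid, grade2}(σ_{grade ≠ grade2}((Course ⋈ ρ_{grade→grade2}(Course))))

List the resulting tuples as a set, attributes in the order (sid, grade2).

{(10, A), (10, B), (10, F), (32, B), (32, D), (32, F)}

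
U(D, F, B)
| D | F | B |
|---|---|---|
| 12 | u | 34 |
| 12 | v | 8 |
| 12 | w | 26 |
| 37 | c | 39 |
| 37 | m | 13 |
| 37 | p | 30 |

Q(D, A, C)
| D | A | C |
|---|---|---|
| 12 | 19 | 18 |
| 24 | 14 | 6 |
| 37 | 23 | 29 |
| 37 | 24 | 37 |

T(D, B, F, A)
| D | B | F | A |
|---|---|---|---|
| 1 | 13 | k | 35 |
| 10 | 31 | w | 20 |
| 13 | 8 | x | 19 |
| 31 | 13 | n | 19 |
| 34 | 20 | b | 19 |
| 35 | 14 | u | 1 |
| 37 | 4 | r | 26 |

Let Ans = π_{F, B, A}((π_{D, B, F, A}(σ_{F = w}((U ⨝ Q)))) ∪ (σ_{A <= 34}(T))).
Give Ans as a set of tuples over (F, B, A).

U ⋈ Q (natural join on D): {(12, u, 34, 19, 18), (12, v, 8, 19, 18), (12, w, 26, 19, 18), (37, c, 39, 23, 29), (37, c, 39, 24, 37), (37, m, 13, 23, 29), (37, m, 13, 24, 37), (37, p, 30, 23, 29), (37, p, 30, 24, 37)}
σ[F = w]: keep tuples satisfying F = w → {(12, w, 26, 19, 18)}
Projecting to D, B, F, A: {(12, 26, w, 19)}
σ[A <= 34]: keep tuples satisfying A <= 34 → {(10, 31, w, 20), (13, 8, x, 19), (31, 13, n, 19), (34, 20, b, 19), (35, 14, u, 1), (37, 4, r, 26)}
Union: {(12, 26, w, 19)} with {(10, 31, w, 20), (13, 8, x, 19), (31, 13, n, 19), (34, 20, b, 19), (35, 14, u, 1), (37, 4, r, 26)} → {(10, 31, w, 20), (12, 26, w, 19), (13, 8, x, 19), (31, 13, n, 19), (34, 20, b, 19), (35, 14, u, 1), (37, 4, r, 26)}
Projecting to F, B, A: {(b, 20, 19), (n, 13, 19), (r, 4, 26), (u, 14, 1), (w, 26, 19), (w, 31, 20), (x, 8, 19)}

{(b, 20, 19), (n, 13, 19), (r, 4, 26), (u, 14, 1), (w, 26, 19), (w, 31, 20), (x, 8, 19)}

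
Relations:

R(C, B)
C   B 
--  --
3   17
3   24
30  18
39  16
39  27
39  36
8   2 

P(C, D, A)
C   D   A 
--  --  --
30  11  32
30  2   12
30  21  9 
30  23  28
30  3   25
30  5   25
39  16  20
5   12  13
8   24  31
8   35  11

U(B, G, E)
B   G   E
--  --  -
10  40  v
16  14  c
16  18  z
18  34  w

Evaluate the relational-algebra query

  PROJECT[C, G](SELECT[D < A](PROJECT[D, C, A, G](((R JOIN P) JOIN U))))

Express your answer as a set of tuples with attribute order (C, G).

R ⋈ P (natural join on C): {(30, 18, 11, 32), (30, 18, 2, 12), (30, 18, 21, 9), (30, 18, 23, 28), (30, 18, 3, 25), (30, 18, 5, 25), (39, 16, 16, 20), (39, 27, 16, 20), (39, 36, 16, 20), (8, 2, 24, 31), (8, 2, 35, 11)}
(R JOIN P) ⋈ U (natural join on B): {(30, 18, 11, 32, 34, w), (30, 18, 2, 12, 34, w), (30, 18, 21, 9, 34, w), (30, 18, 23, 28, 34, w), (30, 18, 3, 25, 34, w), (30, 18, 5, 25, 34, w), (39, 16, 16, 20, 14, c), (39, 16, 16, 20, 18, z)}
Projecting to D, C, A, G: {(11, 30, 32, 34), (16, 39, 20, 14), (16, 39, 20, 18), (2, 30, 12, 34), (21, 30, 9, 34), (23, 30, 28, 34), (3, 30, 25, 34), (5, 30, 25, 34)}
Apply σ_{D < A}; surviving tuples: {(11, 30, 32, 34), (16, 39, 20, 14), (16, 39, 20, 18), (2, 30, 12, 34), (23, 30, 28, 34), (3, 30, 25, 34), (5, 30, 25, 34)}
Projecting to C, G (4 duplicate(s) eliminated): {(30, 34), (39, 14), (39, 18)}

{(30, 34), (39, 14), (39, 18)}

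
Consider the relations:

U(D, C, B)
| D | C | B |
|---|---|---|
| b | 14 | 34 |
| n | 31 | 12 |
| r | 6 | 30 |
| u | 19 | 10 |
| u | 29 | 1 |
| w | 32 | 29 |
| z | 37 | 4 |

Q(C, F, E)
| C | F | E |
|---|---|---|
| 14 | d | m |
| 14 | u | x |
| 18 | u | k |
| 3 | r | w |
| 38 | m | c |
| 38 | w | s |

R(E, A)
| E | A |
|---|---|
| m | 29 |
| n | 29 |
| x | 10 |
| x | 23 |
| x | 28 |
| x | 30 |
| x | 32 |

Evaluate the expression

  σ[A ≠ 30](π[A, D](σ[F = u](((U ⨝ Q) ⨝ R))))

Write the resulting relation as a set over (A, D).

{(10, b), (23, b), (28, b), (32, b)}

Natural join on C: {(b, 14, 34, d, m), (b, 14, 34, u, x)}
Natural join on E: {(b, 14, 34, d, m, 29), (b, 14, 34, u, x, 10), (b, 14, 34, u, x, 23), (b, 14, 34, u, x, 28), (b, 14, 34, u, x, 30), (b, 14, 34, u, x, 32)}
Selection F = u: {(b, 14, 34, u, x, 10), (b, 14, 34, u, x, 23), (b, 14, 34, u, x, 28), (b, 14, 34, u, x, 30), (b, 14, 34, u, x, 32)}
π[A, D]: project onto (A, D) → {(10, b), (23, b), (28, b), (30, b), (32, b)}
Selection A ≠ 30: {(10, b), (23, b), (28, b), (32, b)}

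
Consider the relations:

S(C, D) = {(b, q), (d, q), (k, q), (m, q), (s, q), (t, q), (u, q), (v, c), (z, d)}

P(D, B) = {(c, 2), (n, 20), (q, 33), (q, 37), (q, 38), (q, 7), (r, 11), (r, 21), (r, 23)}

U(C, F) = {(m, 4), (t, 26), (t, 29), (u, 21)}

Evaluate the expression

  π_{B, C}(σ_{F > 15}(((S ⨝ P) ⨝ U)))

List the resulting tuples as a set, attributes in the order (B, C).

S ⋈ P (natural join on D): {(b, q, 33), (b, q, 37), (b, q, 38), (b, q, 7), (d, q, 33), (d, q, 37), (d, q, 38), (d, q, 7), (k, q, 33), (k, q, 37), (k, q, 38), (k, q, 7), (m, q, 33), (m, q, 37), (m, q, 38), (m, q, 7), (s, q, 33), (s, q, 37), (s, q, 38), (s, q, 7), (t, q, 33), (t, q, 37), (t, q, 38), (t, q, 7), (u, q, 33), (u, q, 37), (u, q, 38), (u, q, 7), (v, c, 2)}
(S ⨝ P) ⋈ U (natural join on C): {(m, q, 33, 4), (m, q, 37, 4), (m, q, 38, 4), (m, q, 7, 4), (t, q, 33, 26), (t, q, 33, 29), (t, q, 37, 26), (t, q, 37, 29), (t, q, 38, 26), (t, q, 38, 29), (t, q, 7, 26), (t, q, 7, 29), (u, q, 33, 21), (u, q, 37, 21), (u, q, 38, 21), (u, q, 7, 21)}
Apply σ_{F > 15}; surviving tuples: {(t, q, 33, 26), (t, q, 33, 29), (t, q, 37, 26), (t, q, 37, 29), (t, q, 38, 26), (t, q, 38, 29), (t, q, 7, 26), (t, q, 7, 29), (u, q, 33, 21), (u, q, 37, 21), (u, q, 38, 21), (u, q, 7, 21)}
Keep only column(s) B, C (4 duplicate(s) eliminated): {(33, t), (33, u), (37, t), (37, u), (38, t), (38, u), (7, t), (7, u)}

{(33, t), (33, u), (37, t), (37, u), (38, t), (38, u), (7, t), (7, u)}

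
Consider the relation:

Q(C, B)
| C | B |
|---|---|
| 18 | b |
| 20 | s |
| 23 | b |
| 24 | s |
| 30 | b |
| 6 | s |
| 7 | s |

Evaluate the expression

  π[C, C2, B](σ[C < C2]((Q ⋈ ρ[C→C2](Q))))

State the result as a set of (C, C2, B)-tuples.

{(18, 23, b), (18, 30, b), (20, 24, s), (23, 30, b), (6, 20, s), (6, 24, s), (6, 7, s), (7, 20, s), (7, 24, s)}

ρ[C→C2]: schema becomes (C2, B); tuples unchanged.
Joining Q and ρ[C→C2](Q) on B yields {(18, b, 18), (18, b, 23), (18, b, 30), (20, s, 20), (20, s, 24), (20, s, 6), (20, s, 7), (23, b, 18), (23, b, 23), (23, b, 30), (24, s, 20), (24, s, 24), (24, s, 6), (24, s, 7), (30, b, 18), (30, b, 23), (30, b, 30), (6, s, 20), (6, s, 24), (6, s, 6), (6, s, 7), (7, s, 20), (7, s, 24), (7, s, 6), (7, s, 7)}.
Filtering on C < C2 leaves {(18, b, 23), (18, b, 30), (20, s, 24), (23, b, 30), (6, s, 20), (6, s, 24), (6, s, 7), (7, s, 20), (7, s, 24)}.
π_{C, C2, B} gives {(18, 23, b), (18, 30, b), (20, 24, s), (23, 30, b), (6, 20, s), (6, 24, s), (6, 7, s), (7, 20, s), (7, 24, s)}.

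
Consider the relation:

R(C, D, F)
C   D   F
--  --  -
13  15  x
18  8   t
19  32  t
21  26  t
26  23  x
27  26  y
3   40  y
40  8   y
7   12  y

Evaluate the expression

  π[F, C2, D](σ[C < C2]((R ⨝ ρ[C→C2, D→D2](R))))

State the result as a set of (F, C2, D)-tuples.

ρ[C→C2, D→D2]: schema becomes (C2, D2, F); tuples unchanged.
R ⋈ ρ[C→C2, D→D2](R) (natural join on F): {(13, 15, x, 13, 15), (13, 15, x, 26, 23), (18, 8, t, 18, 8), (18, 8, t, 19, 32), (18, 8, t, 21, 26), (19, 32, t, 18, 8), (19, 32, t, 19, 32), (19, 32, t, 21, 26), (21, 26, t, 18, 8), (21, 26, t, 19, 32), (21, 26, t, 21, 26), (26, 23, x, 13, 15), (26, 23, x, 26, 23), (27, 26, y, 27, 26), (27, 26, y, 3, 40), (27, 26, y, 40, 8), (27, 26, y, 7, 12), (3, 40, y, 27, 26), (3, 40, y, 3, 40), (3, 40, y, 40, 8), (3, 40, y, 7, 12), (40, 8, y, 27, 26), (40, 8, y, 3, 40), (40, 8, y, 40, 8), (40, 8, y, 7, 12), (7, 12, y, 27, 26), (7, 12, y, 3, 40), (7, 12, y, 40, 8), (7, 12, y, 7, 12)}
Selection C < C2: {(13, 15, x, 26, 23), (18, 8, t, 19, 32), (18, 8, t, 21, 26), (19, 32, t, 21, 26), (27, 26, y, 40, 8), (3, 40, y, 27, 26), (3, 40, y, 40, 8), (3, 40, y, 7, 12), (7, 12, y, 27, 26), (7, 12, y, 40, 8)}
π[F, C2, D]: project onto (F, C2, D) → {(t, 19, 8), (t, 21, 32), (t, 21, 8), (x, 26, 15), (y, 27, 12), (y, 27, 40), (y, 40, 12), (y, 40, 26), (y, 40, 40), (y, 7, 40)}

{(t, 19, 8), (t, 21, 32), (t, 21, 8), (x, 26, 15), (y, 27, 12), (y, 27, 40), (y, 40, 12), (y, 40, 26), (y, 40, 40), (y, 7, 40)}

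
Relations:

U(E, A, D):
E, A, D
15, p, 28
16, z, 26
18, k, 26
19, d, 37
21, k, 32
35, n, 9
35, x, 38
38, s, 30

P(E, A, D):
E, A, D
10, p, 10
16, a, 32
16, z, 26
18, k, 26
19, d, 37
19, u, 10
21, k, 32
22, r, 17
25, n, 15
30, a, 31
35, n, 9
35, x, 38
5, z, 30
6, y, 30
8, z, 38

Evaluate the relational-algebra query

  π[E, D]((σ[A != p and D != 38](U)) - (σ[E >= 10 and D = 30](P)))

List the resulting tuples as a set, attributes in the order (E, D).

Filtering on A != p and D != 38 leaves {(16, z, 26), (18, k, 26), (19, d, 37), (21, k, 32), (35, n, 9), (38, s, 30)}.
Filtering on E >= 10 and D = 30 leaves {}.
Difference: {(16, z, 26), (18, k, 26), (19, d, 37), (21, k, 32), (35, n, 9), (38, s, 30)} with {} → {(16, z, 26), (18, k, 26), (19, d, 37), (21, k, 32), (35, n, 9), (38, s, 30)}
π_{E, D} gives {(16, 26), (18, 26), (19, 37), (21, 32), (35, 9), (38, 30)}.

{(16, 26), (18, 26), (19, 37), (21, 32), (35, 9), (38, 30)}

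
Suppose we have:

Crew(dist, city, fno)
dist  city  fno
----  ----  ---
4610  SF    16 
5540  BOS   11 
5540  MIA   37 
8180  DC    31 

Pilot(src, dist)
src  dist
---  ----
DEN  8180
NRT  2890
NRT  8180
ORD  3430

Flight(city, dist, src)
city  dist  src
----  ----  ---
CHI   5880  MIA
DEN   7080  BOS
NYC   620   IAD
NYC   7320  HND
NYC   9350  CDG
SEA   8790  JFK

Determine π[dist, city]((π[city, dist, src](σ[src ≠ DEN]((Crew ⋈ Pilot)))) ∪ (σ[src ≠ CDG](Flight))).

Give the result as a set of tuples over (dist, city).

Crew ⋈ Pilot (natural join on dist): {(8180, DC, 31, DEN), (8180, DC, 31, NRT)}
Apply σ_{src ≠ DEN}; surviving tuples: {(8180, DC, 31, NRT)}
π_{city, dist, src} gives {(DC, 8180, NRT)}.
Apply σ_{src ≠ CDG}; surviving tuples: {(CHI, 5880, MIA), (DEN, 7080, BOS), (NYC, 620, IAD), (NYC, 7320, HND), (SEA, 8790, JFK)}
Taking the union: {(CHI, 5880, MIA), (DC, 8180, NRT), (DEN, 7080, BOS), (NYC, 620, IAD), (NYC, 7320, HND), (SEA, 8790, JFK)}
π_{dist, city} gives {(5880, CHI), (620, NYC), (7080, DEN), (7320, NYC), (8180, DC), (8790, SEA)}.

{(5880, CHI), (620, NYC), (7080, DEN), (7320, NYC), (8180, DC), (8790, SEA)}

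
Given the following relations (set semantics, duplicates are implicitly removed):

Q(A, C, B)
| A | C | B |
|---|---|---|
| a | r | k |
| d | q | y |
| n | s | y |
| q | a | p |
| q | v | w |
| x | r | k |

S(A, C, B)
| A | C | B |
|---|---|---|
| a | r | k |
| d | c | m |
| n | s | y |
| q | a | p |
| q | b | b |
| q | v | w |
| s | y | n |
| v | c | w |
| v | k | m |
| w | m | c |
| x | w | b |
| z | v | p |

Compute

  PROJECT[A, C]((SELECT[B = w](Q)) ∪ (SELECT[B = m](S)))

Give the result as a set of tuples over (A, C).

σ[B = w]: keep tuples satisfying B = w → {(q, v, w)}
σ[B = m]: keep tuples satisfying B = m → {(d, c, m), (v, k, m)}
Taking the union: {(d, c, m), (q, v, w), (v, k, m)}
Keep only column(s) A, C: {(d, c), (q, v), (v, k)}

{(d, c), (q, v), (v, k)}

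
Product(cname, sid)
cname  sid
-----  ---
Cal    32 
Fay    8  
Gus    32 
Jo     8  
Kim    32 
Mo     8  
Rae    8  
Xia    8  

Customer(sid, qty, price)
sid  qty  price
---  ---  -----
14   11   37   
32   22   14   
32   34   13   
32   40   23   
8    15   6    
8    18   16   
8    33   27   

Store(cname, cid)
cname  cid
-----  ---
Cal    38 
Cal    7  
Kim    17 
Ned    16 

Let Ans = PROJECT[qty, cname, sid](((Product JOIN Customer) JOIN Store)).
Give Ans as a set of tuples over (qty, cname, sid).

Natural join on sid: {(Cal, 32, 22, 14), (Cal, 32, 34, 13), (Cal, 32, 40, 23), (Fay, 8, 15, 6), (Fay, 8, 18, 16), (Fay, 8, 33, 27), (Gus, 32, 22, 14), (Gus, 32, 34, 13), (Gus, 32, 40, 23), (Jo, 8, 15, 6), (Jo, 8, 18, 16), (Jo, 8, 33, 27), (Kim, 32, 22, 14), (Kim, 32, 34, 13), (Kim, 32, 40, 23), (Mo, 8, 15, 6), (Mo, 8, 18, 16), (Mo, 8, 33, 27), (Rae, 8, 15, 6), (Rae, 8, 18, 16), (Rae, 8, 33, 27), (Xia, 8, 15, 6), (Xia, 8, 18, 16), (Xia, 8, 33, 27)}
Natural join on cname: {(Cal, 32, 22, 14, 38), (Cal, 32, 22, 14, 7), (Cal, 32, 34, 13, 38), (Cal, 32, 34, 13, 7), (Cal, 32, 40, 23, 38), (Cal, 32, 40, 23, 7), (Kim, 32, 22, 14, 17), (Kim, 32, 34, 13, 17), (Kim, 32, 40, 23, 17)}
Keep only column(s) qty, cname, sid (3 duplicate(s) eliminated): {(22, Cal, 32), (22, Kim, 32), (34, Cal, 32), (34, Kim, 32), (40, Cal, 32), (40, Kim, 32)}

{(22, Cal, 32), (22, Kim, 32), (34, Cal, 32), (34, Kim, 32), (40, Cal, 32), (40, Kim, 32)}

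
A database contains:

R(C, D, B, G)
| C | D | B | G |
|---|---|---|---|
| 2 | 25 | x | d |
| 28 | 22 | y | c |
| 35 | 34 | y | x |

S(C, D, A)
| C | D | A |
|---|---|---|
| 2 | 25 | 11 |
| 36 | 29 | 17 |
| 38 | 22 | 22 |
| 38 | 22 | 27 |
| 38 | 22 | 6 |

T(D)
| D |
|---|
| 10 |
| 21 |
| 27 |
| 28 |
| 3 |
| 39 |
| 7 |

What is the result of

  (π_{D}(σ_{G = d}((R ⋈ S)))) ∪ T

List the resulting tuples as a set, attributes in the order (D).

{10, 21, 25, 27, 28, 3, 39, 7}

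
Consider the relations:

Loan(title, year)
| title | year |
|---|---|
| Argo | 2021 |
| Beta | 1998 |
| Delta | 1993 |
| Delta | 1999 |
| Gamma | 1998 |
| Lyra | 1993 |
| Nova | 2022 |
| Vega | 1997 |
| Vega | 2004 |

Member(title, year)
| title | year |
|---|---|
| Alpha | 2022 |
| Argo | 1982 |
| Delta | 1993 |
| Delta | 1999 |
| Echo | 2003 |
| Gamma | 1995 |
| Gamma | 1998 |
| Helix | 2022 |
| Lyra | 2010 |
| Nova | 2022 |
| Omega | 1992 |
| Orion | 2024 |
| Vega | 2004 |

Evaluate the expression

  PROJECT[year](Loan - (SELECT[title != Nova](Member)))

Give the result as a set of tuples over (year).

{1993, 1997, 1998, 2021, 2022}

Apply σ_{title != Nova}; surviving tuples: {(Alpha, 2022), (Argo, 1982), (Delta, 1993), (Delta, 1999), (Echo, 2003), (Gamma, 1995), (Gamma, 1998), (Helix, 2022), (Lyra, 2010), (Omega, 1992), (Orion, 2024), (Vega, 2004)}
Taking the difference: {(Argo, 2021), (Beta, 1998), (Lyra, 1993), (Nova, 2022), (Vega, 1997)}
π_{year} gives {1993, 1997, 1998, 2021, 2022}.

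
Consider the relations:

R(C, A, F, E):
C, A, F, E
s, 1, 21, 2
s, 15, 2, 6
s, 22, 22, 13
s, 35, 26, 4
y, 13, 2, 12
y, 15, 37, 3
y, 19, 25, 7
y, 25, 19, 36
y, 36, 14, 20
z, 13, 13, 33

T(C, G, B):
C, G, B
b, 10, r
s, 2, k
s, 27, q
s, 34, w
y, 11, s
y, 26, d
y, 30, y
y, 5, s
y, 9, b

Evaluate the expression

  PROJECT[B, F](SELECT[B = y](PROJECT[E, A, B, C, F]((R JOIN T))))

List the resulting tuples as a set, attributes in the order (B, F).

{(y, 14), (y, 19), (y, 2), (y, 25), (y, 37)}

R ⋈ T (natural join on C): {(s, 1, 21, 2, 2, k), (s, 1, 21, 2, 27, q), (s, 1, 21, 2, 34, w), (s, 15, 2, 6, 2, k), (s, 15, 2, 6, 27, q), (s, 15, 2, 6, 34, w), (s, 22, 22, 13, 2, k), (s, 22, 22, 13, 27, q), (s, 22, 22, 13, 34, w), (s, 35, 26, 4, 2, k), (s, 35, 26, 4, 27, q), (s, 35, 26, 4, 34, w), (y, 13, 2, 12, 11, s), (y, 13, 2, 12, 26, d), (y, 13, 2, 12, 30, y), (y, 13, 2, 12, 5, s), (y, 13, 2, 12, 9, b), (y, 15, 37, 3, 11, s), (y, 15, 37, 3, 26, d), (y, 15, 37, 3, 30, y), (y, 15, 37, 3, 5, s), (y, 15, 37, 3, 9, b), (y, 19, 25, 7, 11, s), (y, 19, 25, 7, 26, d), (y, 19, 25, 7, 30, y), (y, 19, 25, 7, 5, s), (y, 19, 25, 7, 9, b), (y, 25, 19, 36, 11, s), (y, 25, 19, 36, 26, d), (y, 25, 19, 36, 30, y), (y, 25, 19, 36, 5, s), (y, 25, 19, 36, 9, b), (y, 36, 14, 20, 11, s), (y, 36, 14, 20, 26, d), (y, 36, 14, 20, 30, y), (y, 36, 14, 20, 5, s), (y, 36, 14, 20, 9, b)}
π[E, A, B, C, F]: project onto (E, A, B, C, F) (5 duplicate(s) eliminated) → {(12, 13, b, y, 2), (12, 13, d, y, 2), (12, 13, s, y, 2), (12, 13, y, y, 2), (13, 22, k, s, 22), (13, 22, q, s, 22), (13, 22, w, s, 22), (2, 1, k, s, 21), (2, 1, q, s, 21), (2, 1, w, s, 21), (20, 36, b, y, 14), (20, 36, d, y, 14), (20, 36, s, y, 14), (20, 36, y, y, 14), (3, 15, b, y, 37), (3, 15, d, y, 37), (3, 15, s, y, 37), (3, 15, y, y, 37), (36, 25, b, y, 19), (36, 25, d, y, 19), (36, 25, s, y, 19), (36, 25, y, y, 19), (4, 35, k, s, 26), (4, 35, q, s, 26), (4, 35, w, s, 26), (6, 15, k, s, 2), (6, 15, q, s, 2), (6, 15, w, s, 2), (7, 19, b, y, 25), (7, 19, d, y, 25), (7, 19, s, y, 25), (7, 19, y, y, 25)}
Selection B = y: {(12, 13, y, y, 2), (20, 36, y, y, 14), (3, 15, y, y, 37), (36, 25, y, y, 19), (7, 19, y, y, 25)}
π[B, F]: project onto (B, F) → {(y, 14), (y, 19), (y, 2), (y, 25), (y, 37)}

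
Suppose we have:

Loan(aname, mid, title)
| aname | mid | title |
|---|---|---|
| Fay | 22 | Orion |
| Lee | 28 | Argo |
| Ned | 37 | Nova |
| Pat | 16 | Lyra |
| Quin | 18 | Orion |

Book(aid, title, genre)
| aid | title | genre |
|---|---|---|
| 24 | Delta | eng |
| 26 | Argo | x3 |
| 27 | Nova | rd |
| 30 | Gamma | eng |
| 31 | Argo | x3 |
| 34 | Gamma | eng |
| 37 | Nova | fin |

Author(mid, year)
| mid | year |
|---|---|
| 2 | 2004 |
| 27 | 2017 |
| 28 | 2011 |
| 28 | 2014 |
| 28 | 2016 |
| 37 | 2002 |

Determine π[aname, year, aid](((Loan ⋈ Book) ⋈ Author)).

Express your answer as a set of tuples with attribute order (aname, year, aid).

{(Lee, 2011, 26), (Lee, 2011, 31), (Lee, 2014, 26), (Lee, 2014, 31), (Lee, 2016, 26), (Lee, 2016, 31), (Ned, 2002, 27), (Ned, 2002, 37)}

Joining Loan and Book on title yields {(Lee, 28, Argo, 26, x3), (Lee, 28, Argo, 31, x3), (Ned, 37, Nova, 27, rd), (Ned, 37, Nova, 37, fin)}.
Joining (Loan ⋈ Book) and Author on mid yields {(Lee, 28, Argo, 26, x3, 2011), (Lee, 28, Argo, 26, x3, 2014), (Lee, 28, Argo, 26, x3, 2016), (Lee, 28, Argo, 31, x3, 2011), (Lee, 28, Argo, 31, x3, 2014), (Lee, 28, Argo, 31, x3, 2016), (Ned, 37, Nova, 27, rd, 2002), (Ned, 37, Nova, 37, fin, 2002)}.
π_{aname, year, aid} gives {(Lee, 2011, 26), (Lee, 2011, 31), (Lee, 2014, 26), (Lee, 2014, 31), (Lee, 2016, 26), (Lee, 2016, 31), (Ned, 2002, 27), (Ned, 2002, 37)}.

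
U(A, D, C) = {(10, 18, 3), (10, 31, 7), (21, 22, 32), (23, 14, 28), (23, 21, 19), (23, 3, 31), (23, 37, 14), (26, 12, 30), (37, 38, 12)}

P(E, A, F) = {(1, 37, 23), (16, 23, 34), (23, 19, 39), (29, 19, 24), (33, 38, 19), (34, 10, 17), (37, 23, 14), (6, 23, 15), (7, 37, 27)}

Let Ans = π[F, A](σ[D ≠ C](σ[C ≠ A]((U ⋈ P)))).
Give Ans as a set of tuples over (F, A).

Joining U and P on A yields {(10, 18, 3, 34, 17), (10, 31, 7, 34, 17), (23, 14, 28, 16, 34), (23, 14, 28, 37, 14), (23, 14, 28, 6, 15), (23, 21, 19, 16, 34), (23, 21, 19, 37, 14), (23, 21, 19, 6, 15), (23, 3, 31, 16, 34), (23, 3, 31, 37, 14), (23, 3, 31, 6, 15), (23, 37, 14, 16, 34), (23, 37, 14, 37, 14), (23, 37, 14, 6, 15), (37, 38, 12, 1, 23), (37, 38, 12, 7, 27)}.
Filtering on C ≠ A leaves {(10, 18, 3, 34, 17), (10, 31, 7, 34, 17), (23, 14, 28, 16, 34), (23, 14, 28, 37, 14), (23, 14, 28, 6, 15), (23, 21, 19, 16, 34), (23, 21, 19, 37, 14), (23, 21, 19, 6, 15), (23, 3, 31, 16, 34), (23, 3, 31, 37, 14), (23, 3, 31, 6, 15), (23, 37, 14, 16, 34), (23, 37, 14, 37, 14), (23, 37, 14, 6, 15), (37, 38, 12, 1, 23), (37, 38, 12, 7, 27)}.
Filtering on D ≠ C leaves {(10, 18, 3, 34, 17), (10, 31, 7, 34, 17), (23, 14, 28, 16, 34), (23, 14, 28, 37, 14), (23, 14, 28, 6, 15), (23, 21, 19, 16, 34), (23, 21, 19, 37, 14), (23, 21, 19, 6, 15), (23, 3, 31, 16, 34), (23, 3, 31, 37, 14), (23, 3, 31, 6, 15), (23, 37, 14, 16, 34), (23, 37, 14, 37, 14), (23, 37, 14, 6, 15), (37, 38, 12, 1, 23), (37, 38, 12, 7, 27)}.
π_{F, A} gives {(14, 23), (15, 23), (17, 10), (23, 37), (27, 37), (34, 23)} (10 duplicate(s) eliminated).

{(14, 23), (15, 23), (17, 10), (23, 37), (27, 37), (34, 23)}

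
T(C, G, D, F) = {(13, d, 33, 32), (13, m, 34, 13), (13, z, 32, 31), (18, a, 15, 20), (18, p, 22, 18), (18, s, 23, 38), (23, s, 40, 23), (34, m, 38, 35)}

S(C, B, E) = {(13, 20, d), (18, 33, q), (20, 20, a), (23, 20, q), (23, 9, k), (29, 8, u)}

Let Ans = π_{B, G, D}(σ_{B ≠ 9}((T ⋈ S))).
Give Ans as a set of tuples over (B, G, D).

{(20, d, 33), (20, m, 34), (20, s, 40), (20, z, 32), (33, a, 15), (33, p, 22), (33, s, 23)}

T ⋈ S (natural join on C): {(13, d, 33, 32, 20, d), (13, m, 34, 13, 20, d), (13, z, 32, 31, 20, d), (18, a, 15, 20, 33, q), (18, p, 22, 18, 33, q), (18, s, 23, 38, 33, q), (23, s, 40, 23, 20, q), (23, s, 40, 23, 9, k)}
Apply σ_{B ≠ 9}; surviving tuples: {(13, d, 33, 32, 20, d), (13, m, 34, 13, 20, d), (13, z, 32, 31, 20, d), (18, a, 15, 20, 33, q), (18, p, 22, 18, 33, q), (18, s, 23, 38, 33, q), (23, s, 40, 23, 20, q)}
π[B, G, D]: project onto (B, G, D) → {(20, d, 33), (20, m, 34), (20, s, 40), (20, z, 32), (33, a, 15), (33, p, 22), (33, s, 23)}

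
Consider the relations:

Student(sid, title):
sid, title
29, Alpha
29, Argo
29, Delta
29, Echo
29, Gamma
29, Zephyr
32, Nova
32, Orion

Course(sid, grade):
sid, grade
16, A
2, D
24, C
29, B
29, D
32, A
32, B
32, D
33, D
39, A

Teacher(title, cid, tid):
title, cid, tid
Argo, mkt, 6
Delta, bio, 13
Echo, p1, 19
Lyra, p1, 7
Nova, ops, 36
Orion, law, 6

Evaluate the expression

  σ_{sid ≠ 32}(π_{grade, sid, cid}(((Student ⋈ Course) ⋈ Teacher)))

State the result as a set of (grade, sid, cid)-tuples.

{(B, 29, bio), (B, 29, mkt), (B, 29, p1), (D, 29, bio), (D, 29, mkt), (D, 29, p1)}

Joining Student and Course on sid yields {(29, Alpha, B), (29, Alpha, D), (29, Argo, B), (29, Argo, D), (29, Delta, B), (29, Delta, D), (29, Echo, B), (29, Echo, D), (29, Gamma, B), (29, Gamma, D), (29, Zephyr, B), (29, Zephyr, D), (32, Nova, A), (32, Nova, B), (32, Nova, D), (32, Orion, A), (32, Orion, B), (32, Orion, D)}.
Joining (Student ⋈ Course) and Teacher on title yields {(29, Argo, B, mkt, 6), (29, Argo, D, mkt, 6), (29, Delta, B, bio, 13), (29, Delta, D, bio, 13), (29, Echo, B, p1, 19), (29, Echo, D, p1, 19), (32, Nova, A, ops, 36), (32, Nova, B, ops, 36), (32, Nova, D, ops, 36), (32, Orion, A, law, 6), (32, Orion, B, law, 6), (32, Orion, D, law, 6)}.
π[grade, sid, cid]: project onto (grade, sid, cid) → {(A, 32, law), (A, 32, ops), (B, 29, bio), (B, 29, mkt), (B, 29, p1), (B, 32, law), (B, 32, ops), (D, 29, bio), (D, 29, mkt), (D, 29, p1), (D, 32, law), (D, 32, ops)}
Selection sid ≠ 32: {(B, 29, bio), (B, 29, mkt), (B, 29, p1), (D, 29, bio), (D, 29, mkt), (D, 29, p1)}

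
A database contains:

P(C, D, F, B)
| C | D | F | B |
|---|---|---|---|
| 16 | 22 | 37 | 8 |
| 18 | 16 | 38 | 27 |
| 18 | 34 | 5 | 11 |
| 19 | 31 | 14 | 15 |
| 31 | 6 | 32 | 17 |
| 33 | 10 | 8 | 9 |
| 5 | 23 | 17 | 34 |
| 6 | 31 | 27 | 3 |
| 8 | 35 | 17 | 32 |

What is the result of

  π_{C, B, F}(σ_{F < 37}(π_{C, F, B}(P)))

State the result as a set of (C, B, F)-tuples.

{(18, 11, 5), (19, 15, 14), (31, 17, 32), (33, 9, 8), (5, 34, 17), (6, 3, 27), (8, 32, 17)}

Projecting to C, F, B: {(16, 37, 8), (18, 38, 27), (18, 5, 11), (19, 14, 15), (31, 32, 17), (33, 8, 9), (5, 17, 34), (6, 27, 3), (8, 17, 32)}
Filtering on F < 37 leaves {(18, 5, 11), (19, 14, 15), (31, 32, 17), (33, 8, 9), (5, 17, 34), (6, 27, 3), (8, 17, 32)}.
Projecting to C, B, F: {(18, 11, 5), (19, 15, 14), (31, 17, 32), (33, 9, 8), (5, 34, 17), (6, 3, 27), (8, 32, 17)}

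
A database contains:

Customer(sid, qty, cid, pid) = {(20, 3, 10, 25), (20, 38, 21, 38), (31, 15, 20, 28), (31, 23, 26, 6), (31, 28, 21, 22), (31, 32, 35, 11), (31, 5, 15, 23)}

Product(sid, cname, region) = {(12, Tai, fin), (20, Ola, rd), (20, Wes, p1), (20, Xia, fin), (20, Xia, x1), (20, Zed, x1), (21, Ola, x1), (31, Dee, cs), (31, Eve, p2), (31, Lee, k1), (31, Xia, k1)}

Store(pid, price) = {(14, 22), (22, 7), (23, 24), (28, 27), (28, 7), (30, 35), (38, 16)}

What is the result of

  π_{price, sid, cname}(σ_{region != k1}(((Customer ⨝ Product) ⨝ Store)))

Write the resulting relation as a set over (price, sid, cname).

{(16, 20, Ola), (16, 20, Wes), (16, 20, Xia), (16, 20, Zed), (24, 31, Dee), (24, 31, Eve), (27, 31, Dee), (27, 31, Eve), (7, 31, Dee), (7, 31, Eve)}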